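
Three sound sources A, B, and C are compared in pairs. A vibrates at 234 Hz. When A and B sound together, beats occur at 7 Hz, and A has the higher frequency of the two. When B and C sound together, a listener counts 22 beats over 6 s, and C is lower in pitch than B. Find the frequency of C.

B is below A, so f_B = 234 − 7 = 227 Hz.
B–C: Beat frequency = 22/6 = 3.6667 Hz.
C is below B, so f_C = 227 − 3.6667 = 223.3333 Hz.

223.3333 Hz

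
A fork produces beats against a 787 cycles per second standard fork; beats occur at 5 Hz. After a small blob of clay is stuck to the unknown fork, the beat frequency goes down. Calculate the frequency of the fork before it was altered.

792 Hz

|f − 787| = 5, so the fork was at either 782 Hz or 792 Hz.
Adding mass to a fork lowers its frequency; the adjustment lowers the fork's frequency.
The beat rate fell, so the adjustment moved the fork toward 787 Hz — it must have started above the reference.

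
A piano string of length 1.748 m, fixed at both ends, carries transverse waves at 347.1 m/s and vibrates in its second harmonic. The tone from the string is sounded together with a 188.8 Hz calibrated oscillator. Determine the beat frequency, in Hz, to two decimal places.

9.77 Hz

For a string fixed at both ends, f_n = n·v/(2L) = 2·347.1/(2·1.748) = 198.5698 Hz.
f_beat = |198.5698 − 188.8| = 9.77 Hz.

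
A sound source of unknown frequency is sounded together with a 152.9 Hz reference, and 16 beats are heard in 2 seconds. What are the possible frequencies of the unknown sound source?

Beat frequency = 16/2 = 8 Hz.
|f − 152.9| = 8, so f = 152.9 ± 8.

144.9 Hz or 160.9 Hz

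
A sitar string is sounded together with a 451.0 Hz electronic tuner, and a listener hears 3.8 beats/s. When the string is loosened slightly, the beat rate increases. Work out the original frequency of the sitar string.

447.2 Hz

|f − 451.0| = 3.8, so the sitar string was at either 447.2 Hz or 454.8 Hz.
Reducing tension lowers a string's frequency; the adjustment lowers the sitar string's frequency.
The beat rate rose, so the adjustment moved the sitar string further from 451.0 Hz — it was already below the reference.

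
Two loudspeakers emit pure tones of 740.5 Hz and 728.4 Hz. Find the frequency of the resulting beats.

12.1 Hz

Beats arise from superposition of two nearby frequencies; the beat rate is |f₁ − f₂|.
|740.5 − 728.4| = 12.1 Hz.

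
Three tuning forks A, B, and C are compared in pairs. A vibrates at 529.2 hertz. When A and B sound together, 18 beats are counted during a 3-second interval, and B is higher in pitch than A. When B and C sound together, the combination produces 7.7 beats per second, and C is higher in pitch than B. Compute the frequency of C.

542.9 Hz

A–B: Beat frequency = 18/3 = 6 Hz.
B is above A, so f_B = 529.2 + 6 = 535.2 Hz.
C is above B, so f_C = 535.2 + 7.7 = 542.9 Hz.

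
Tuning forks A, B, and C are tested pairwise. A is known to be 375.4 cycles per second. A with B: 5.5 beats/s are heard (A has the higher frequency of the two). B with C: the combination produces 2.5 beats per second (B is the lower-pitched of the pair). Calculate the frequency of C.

B is below A, so f_B = 375.4 − 5.5 = 369.9 Hz.
C is above B, so f_C = 369.9 + 2.5 = 372.4 Hz.

372.4 Hz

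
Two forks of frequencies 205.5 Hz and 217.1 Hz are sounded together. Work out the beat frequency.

11.6 Hz

The beat frequency equals the magnitude of the frequency difference.
|205.5 − 217.1| = 11.6 Hz.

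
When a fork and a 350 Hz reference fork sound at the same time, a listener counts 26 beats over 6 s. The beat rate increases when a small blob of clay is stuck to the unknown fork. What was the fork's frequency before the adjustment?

Beat frequency = 26/6 = 4.3333 Hz.
|f − 350| = 4.3333, so the fork was at either 345.6667 Hz or 354.3333 Hz.
Adding mass to a fork lowers its frequency; the adjustment lowers the fork's frequency.
The beat rate rose, so the adjustment moved the fork further from 350 Hz — it was already below the reference.

345.6667 Hz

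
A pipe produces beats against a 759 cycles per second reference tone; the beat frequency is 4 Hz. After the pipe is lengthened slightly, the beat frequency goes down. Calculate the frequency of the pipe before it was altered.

763 Hz

|f − 759| = 4, so the pipe was at either 755 Hz or 763 Hz.
A longer pipe has a lower fundamental; the adjustment lowers the pipe's frequency.
The beat rate fell, so the adjustment moved the pipe toward 759 Hz — it must have started above the reference.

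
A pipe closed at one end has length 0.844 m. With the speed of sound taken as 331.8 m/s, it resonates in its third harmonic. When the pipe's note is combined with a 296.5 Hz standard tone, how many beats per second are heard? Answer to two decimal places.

1.65 Hz

Closed pipe (odd harmonics): f_n = n·v/(4L) = 3·331.8/(4·0.844) = 294.8460 Hz.
f_beat = |294.8460 − 296.5| = 1.65 Hz.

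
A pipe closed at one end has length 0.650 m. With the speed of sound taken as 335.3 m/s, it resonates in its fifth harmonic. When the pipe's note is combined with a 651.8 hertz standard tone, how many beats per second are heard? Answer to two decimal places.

Closed pipe (odd harmonics): f_n = n·v/(4L) = 5·335.3/(4·0.650) = 644.8077 Hz.
f_beat = |644.8077 − 651.8| = 6.99 Hz.

6.99 Hz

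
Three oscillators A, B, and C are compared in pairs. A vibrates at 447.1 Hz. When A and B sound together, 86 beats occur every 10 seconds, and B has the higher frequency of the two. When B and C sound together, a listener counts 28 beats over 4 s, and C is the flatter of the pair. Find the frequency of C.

448.7 Hz

A–B: Beat frequency = 86/10 = 8.6 Hz.
B is above A, so f_B = 447.1 + 8.6 = 455.7 Hz.
B–C: Beat frequency = 28/4 = 7 Hz.
C is below B, so f_C = 455.7 − 7 = 448.7 Hz.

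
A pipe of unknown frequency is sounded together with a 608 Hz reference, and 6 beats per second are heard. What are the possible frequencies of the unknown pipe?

602 Hz or 614 Hz

|f − 608| = 6, so f = 608 ± 6.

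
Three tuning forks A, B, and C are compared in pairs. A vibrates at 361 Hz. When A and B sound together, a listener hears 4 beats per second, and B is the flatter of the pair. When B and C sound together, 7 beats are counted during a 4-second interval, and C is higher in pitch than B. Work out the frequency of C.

B is below A, so f_B = 361 − 4 = 357 Hz.
B–C: Beat frequency = 7/4 = 1.75 Hz.
C is above B, so f_C = 357 + 1.75 = 358.75 Hz.

358.75 Hz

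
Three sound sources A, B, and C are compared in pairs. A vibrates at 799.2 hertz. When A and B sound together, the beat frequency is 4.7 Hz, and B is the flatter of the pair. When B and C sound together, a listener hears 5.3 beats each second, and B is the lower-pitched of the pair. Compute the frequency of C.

799.8 Hz

B is below A, so f_B = 799.2 − 4.7 = 794.5 Hz.
C is above B, so f_C = 794.5 + 5.3 = 799.8 Hz.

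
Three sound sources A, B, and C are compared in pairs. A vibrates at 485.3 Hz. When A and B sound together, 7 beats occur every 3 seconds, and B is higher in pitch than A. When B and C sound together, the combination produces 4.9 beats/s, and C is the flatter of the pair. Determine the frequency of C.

482.7333 Hz

A–B: Beat frequency = 7/3 = 2.3333 Hz.
B is above A, so f_B = 485.3 + 2.3333 = 487.6333 Hz.
C is below B, so f_C = 487.6333 − 4.9 = 482.7333 Hz.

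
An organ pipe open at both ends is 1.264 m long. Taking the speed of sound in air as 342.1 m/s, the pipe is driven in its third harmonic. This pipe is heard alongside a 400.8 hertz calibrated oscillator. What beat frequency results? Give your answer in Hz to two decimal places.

5.17 Hz

Open pipe: f_n = n·v/(2L) = 3·342.1/(2·1.264) = 405.9731 Hz.
f_beat = |405.9731 − 400.8| = 5.17 Hz.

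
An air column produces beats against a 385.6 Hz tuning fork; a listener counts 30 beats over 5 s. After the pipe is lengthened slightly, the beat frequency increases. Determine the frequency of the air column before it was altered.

Beat frequency = 30/5 = 6 Hz.
|f − 385.6| = 6, so the air column was at either 379.6 Hz or 391.6 Hz.
A longer pipe has a lower fundamental; the adjustment lowers the air column's frequency.
The beat rate rose, so the adjustment moved the air column further from 385.6 Hz — it was already below the reference.

379.6 Hz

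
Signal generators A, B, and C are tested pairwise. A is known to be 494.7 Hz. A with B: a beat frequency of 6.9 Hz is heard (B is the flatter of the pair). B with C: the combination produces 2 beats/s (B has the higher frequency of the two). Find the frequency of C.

B is below A, so f_B = 494.7 − 6.9 = 487.8 Hz.
C is below B, so f_C = 487.8 − 2 = 485.8 Hz.

485.8 Hz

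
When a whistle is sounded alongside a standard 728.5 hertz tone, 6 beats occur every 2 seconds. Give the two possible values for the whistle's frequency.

725.5 Hz or 731.5 Hz

Beat frequency = 6/2 = 3 Hz.
|f − 728.5| = 3, so f = 728.5 ± 3.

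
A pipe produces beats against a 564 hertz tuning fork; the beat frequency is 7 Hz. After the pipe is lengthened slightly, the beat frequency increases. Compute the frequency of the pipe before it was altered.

|f − 564| = 7, so the pipe was at either 557 Hz or 571 Hz.
A longer pipe has a lower fundamental; the adjustment lowers the pipe's frequency.
The beat rate rose, so the adjustment moved the pipe further from 564 Hz — it was already below the reference.

557 Hz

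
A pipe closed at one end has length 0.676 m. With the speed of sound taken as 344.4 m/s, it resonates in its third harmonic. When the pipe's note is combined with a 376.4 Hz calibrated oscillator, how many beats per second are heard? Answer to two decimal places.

Closed pipe (odd harmonics): f_n = n·v/(4L) = 3·344.4/(4·0.676) = 382.1006 Hz.
f_beat = |382.1006 − 376.4| = 5.70 Hz.

5.70 Hz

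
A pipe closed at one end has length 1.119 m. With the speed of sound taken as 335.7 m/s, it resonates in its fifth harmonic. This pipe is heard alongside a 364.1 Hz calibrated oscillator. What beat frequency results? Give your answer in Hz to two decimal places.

10.90 Hz

Closed pipe (odd harmonics): f_n = n·v/(4L) = 5·335.7/(4·1.119) = 375.0000 Hz.
f_beat = |375.0000 − 364.1| = 10.90 Hz.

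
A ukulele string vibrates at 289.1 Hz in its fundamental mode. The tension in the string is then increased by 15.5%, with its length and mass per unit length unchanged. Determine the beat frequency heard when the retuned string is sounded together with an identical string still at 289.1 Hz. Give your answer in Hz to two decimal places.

For a string, f ∝ √T, so the new frequency is 289.1·√1.155 = 310.6984 Hz.
f_beat = |310.6984 − 289.1| = 21.60 Hz.

21.60 Hz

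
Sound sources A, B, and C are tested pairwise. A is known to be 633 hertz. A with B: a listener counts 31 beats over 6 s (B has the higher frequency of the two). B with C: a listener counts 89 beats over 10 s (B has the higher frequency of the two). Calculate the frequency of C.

629.2667 Hz

A–B: Beat frequency = 31/6 = 5.1667 Hz.
B is above A, so f_B = 633 + 5.1667 = 638.1667 Hz.
B–C: Beat frequency = 89/10 = 8.9 Hz.
C is below B, so f_C = 638.1667 − 8.9 = 629.2667 Hz.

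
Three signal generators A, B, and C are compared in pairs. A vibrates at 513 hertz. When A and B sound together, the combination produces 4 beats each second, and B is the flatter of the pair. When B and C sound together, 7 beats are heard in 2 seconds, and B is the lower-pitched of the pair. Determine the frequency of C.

B is below A, so f_B = 513 − 4 = 509 Hz.
B–C: Beat frequency = 7/2 = 3.5 Hz.
C is above B, so f_C = 509 + 3.5 = 512.5 Hz.

512.5 Hz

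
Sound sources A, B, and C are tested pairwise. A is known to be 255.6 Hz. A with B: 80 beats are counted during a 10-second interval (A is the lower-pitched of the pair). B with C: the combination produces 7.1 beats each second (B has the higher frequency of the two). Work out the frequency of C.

256.5 Hz

A–B: Beat frequency = 80/10 = 8 Hz.
B is above A, so f_B = 255.6 + 8 = 263.6 Hz.
C is below B, so f_C = 263.6 − 7.1 = 256.5 Hz.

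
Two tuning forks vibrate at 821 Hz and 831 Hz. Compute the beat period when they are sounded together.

0.100 s

f_beat = |821 − 831| = 10 Hz.
Beat period T = 1 / f_beat = 1 / 10 s.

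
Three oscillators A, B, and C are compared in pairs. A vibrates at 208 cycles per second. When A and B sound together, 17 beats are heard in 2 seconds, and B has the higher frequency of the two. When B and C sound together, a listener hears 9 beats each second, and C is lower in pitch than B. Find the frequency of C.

207.5 Hz

A–B: Beat frequency = 17/2 = 8.5 Hz.
B is above A, so f_B = 208 + 8.5 = 216.5 Hz.
C is below B, so f_C = 216.5 − 9 = 207.5 Hz.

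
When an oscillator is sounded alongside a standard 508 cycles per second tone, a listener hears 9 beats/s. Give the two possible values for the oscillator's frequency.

499 Hz or 517 Hz

|f − 508| = 9, so f = 508 ± 9.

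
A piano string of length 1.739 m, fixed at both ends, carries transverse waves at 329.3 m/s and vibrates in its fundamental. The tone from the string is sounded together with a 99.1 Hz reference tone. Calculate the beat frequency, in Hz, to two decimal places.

For a string fixed at both ends, f_n = n·v/(2L) = 1·329.3/(2·1.739) = 94.6809 Hz.
f_beat = |94.6809 − 99.1| = 4.42 Hz.

4.42 Hz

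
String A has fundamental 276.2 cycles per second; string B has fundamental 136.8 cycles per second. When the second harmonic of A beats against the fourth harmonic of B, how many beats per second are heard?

5.2 Hz

Second harmonic of the first: 2·276.2 = 552.4 Hz.
Fourth harmonic of the second: 4·136.8 = 547.2 Hz.
f_beat = |552.4 − 547.2| = 5.2 Hz.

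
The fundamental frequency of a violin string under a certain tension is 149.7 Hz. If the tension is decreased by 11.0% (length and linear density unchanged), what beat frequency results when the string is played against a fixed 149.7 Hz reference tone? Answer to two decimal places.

For a string, f ∝ √T, so the new frequency is 149.7·√0.890 = 141.2267 Hz.
f_beat = |141.2267 − 149.7| = 8.47 Hz.

8.47 Hz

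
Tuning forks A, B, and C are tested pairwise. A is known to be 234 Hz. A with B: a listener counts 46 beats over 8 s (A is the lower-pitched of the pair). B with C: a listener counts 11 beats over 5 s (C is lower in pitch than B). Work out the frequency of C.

A–B: Beat frequency = 46/8 = 5.75 Hz.
B is above A, so f_B = 234 + 5.75 = 239.75 Hz.
B–C: Beat frequency = 11/5 = 2.2 Hz.
C is below B, so f_C = 239.75 − 2.2 = 237.55 Hz.

237.55 Hz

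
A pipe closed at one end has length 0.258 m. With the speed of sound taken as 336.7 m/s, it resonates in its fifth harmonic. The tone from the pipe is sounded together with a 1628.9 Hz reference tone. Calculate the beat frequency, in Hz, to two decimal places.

2.40 Hz

Closed pipe (odd harmonics): f_n = n·v/(4L) = 5·336.7/(4·0.258) = 1631.2984 Hz.
f_beat = |1631.2984 − 1628.9| = 2.40 Hz.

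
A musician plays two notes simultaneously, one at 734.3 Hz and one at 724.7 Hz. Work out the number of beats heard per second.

9.6 Hz

f_beat = |f₁ − f₂|.
|734.3 − 724.7| = 9.6 Hz.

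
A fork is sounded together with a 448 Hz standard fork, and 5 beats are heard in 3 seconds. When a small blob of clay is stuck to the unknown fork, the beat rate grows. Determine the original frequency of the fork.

446.3333 Hz

Beat frequency = 5/3 = 1.6667 Hz.
|f − 448| = 1.6667, so the fork was at either 446.3333 Hz or 449.6667 Hz.
Adding mass to a fork lowers its frequency; the adjustment lowers the fork's frequency.
The beat rate rose, so the adjustment moved the fork further from 448 Hz — it was already below the reference.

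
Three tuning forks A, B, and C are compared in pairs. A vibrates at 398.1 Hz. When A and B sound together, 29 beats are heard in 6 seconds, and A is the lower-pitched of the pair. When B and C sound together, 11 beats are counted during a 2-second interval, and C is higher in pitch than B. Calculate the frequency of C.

408.4333 Hz

A–B: Beat frequency = 29/6 = 4.8333 Hz.
B is above A, so f_B = 398.1 + 4.8333 = 402.9333 Hz.
B–C: Beat frequency = 11/2 = 5.5 Hz.
C is above B, so f_C = 402.9333 + 5.5 = 408.4333 Hz.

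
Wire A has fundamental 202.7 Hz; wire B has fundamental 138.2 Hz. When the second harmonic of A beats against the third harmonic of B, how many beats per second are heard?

9.2 Hz

Second harmonic of the first: 2·202.7 = 405.4 Hz.
Third harmonic of the second: 3·138.2 = 414.6 Hz.
f_beat = |405.4 − 414.6| = 9.2 Hz.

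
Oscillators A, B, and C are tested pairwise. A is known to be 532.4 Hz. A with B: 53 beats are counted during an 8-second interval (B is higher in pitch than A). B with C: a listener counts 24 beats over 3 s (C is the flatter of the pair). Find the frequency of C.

A–B: Beat frequency = 53/8 = 6.625 Hz.
B is above A, so f_B = 532.4 + 6.625 = 539.025 Hz.
B–C: Beat frequency = 24/3 = 8 Hz.
C is below B, so f_C = 539.025 − 8 = 531.025 Hz.

531.025 Hz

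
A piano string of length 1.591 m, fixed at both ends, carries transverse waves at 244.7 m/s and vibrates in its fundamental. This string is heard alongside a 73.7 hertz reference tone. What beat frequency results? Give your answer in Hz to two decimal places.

3.20 Hz

For a string fixed at both ends, f_n = n·v/(2L) = 1·244.7/(2·1.591) = 76.9013 Hz.
f_beat = |76.9013 − 73.7| = 3.20 Hz.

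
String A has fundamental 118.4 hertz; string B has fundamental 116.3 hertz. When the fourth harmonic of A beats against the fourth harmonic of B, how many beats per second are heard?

Fourth harmonic of the first: 4·118.4 = 473.6 Hz.
Fourth harmonic of the second: 4·116.3 = 465.2 Hz.
f_beat = |473.6 − 465.2| = 8.4 Hz.

8.4 Hz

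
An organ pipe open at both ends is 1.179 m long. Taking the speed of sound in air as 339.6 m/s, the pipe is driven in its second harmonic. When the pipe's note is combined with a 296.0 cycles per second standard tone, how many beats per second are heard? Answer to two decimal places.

7.96 Hz

Open pipe: f_n = n·v/(2L) = 2·339.6/(2·1.179) = 288.0407 Hz.
f_beat = |288.0407 − 296.0| = 7.96 Hz.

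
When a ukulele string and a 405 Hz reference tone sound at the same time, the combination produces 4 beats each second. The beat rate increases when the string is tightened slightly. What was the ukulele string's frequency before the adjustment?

409 Hz

|f − 405| = 4, so the ukulele string was at either 401 Hz or 409 Hz.
Increasing tension raises a string's frequency; the adjustment raises the ukulele string's frequency.
The beat rate rose, so the adjustment moved the ukulele string further from 405 Hz — it was already above the reference.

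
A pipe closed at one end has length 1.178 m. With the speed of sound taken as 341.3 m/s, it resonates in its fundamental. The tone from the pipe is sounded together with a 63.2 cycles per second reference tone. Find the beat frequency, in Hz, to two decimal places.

Closed pipe (odd harmonics): f_n = n·v/(4L) = 1·341.3/(4·1.178) = 72.4321 Hz.
f_beat = |72.4321 − 63.2| = 9.23 Hz.

9.23 Hz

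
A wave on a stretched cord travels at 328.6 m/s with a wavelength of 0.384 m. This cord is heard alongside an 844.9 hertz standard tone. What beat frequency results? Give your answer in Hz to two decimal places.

Source frequency f = v/λ = 328.6/0.384 = 855.7292 Hz.
f_beat = |855.7292 − 844.9| = 10.83 Hz.

10.83 Hz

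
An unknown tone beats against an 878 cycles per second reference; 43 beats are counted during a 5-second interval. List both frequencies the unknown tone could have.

Beat frequency = 43/5 = 8.6 Hz.
|f − 878| = 8.6, so f = 878 ± 8.6.

869.4 Hz or 886.6 Hz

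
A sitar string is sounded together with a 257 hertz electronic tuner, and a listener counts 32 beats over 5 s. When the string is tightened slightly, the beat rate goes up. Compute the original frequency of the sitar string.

Beat frequency = 32/5 = 6.4 Hz.
|f − 257| = 6.4, so the sitar string was at either 250.6 Hz or 263.4 Hz.
Increasing tension raises a string's frequency; the adjustment raises the sitar string's frequency.
The beat rate rose, so the adjustment moved the sitar string further from 257 Hz — it was already above the reference.

263.4 Hz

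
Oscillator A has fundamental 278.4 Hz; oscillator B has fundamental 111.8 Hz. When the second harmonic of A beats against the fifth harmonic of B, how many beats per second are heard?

Second harmonic of the first: 2·278.4 = 556.8 Hz.
Fifth harmonic of the second: 5·111.8 = 559.0 Hz.
f_beat = |556.8 − 559.0| = 2.2 Hz.

2.2 Hz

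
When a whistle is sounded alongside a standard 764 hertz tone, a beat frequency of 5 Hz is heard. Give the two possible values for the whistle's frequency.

|f − 764| = 5, so f = 764 ± 5.

759 Hz or 769 Hz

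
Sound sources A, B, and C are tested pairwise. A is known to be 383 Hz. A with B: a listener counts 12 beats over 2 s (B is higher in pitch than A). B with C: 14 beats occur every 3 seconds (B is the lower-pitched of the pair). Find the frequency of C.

A–B: Beat frequency = 12/2 = 6 Hz.
B is above A, so f_B = 383 + 6 = 389 Hz.
B–C: Beat frequency = 14/3 = 4.6667 Hz.
C is above B, so f_C = 389 + 4.6667 = 393.6667 Hz.

393.6667 Hz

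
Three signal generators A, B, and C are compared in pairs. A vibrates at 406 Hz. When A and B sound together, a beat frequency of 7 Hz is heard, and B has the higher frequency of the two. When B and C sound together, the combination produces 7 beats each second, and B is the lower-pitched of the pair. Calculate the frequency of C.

B is above A, so f_B = 406 + 7 = 413 Hz.
C is above B, so f_C = 413 + 7 = 420 Hz.

420 Hz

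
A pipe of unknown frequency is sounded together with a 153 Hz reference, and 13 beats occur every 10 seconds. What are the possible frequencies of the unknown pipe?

Beat frequency = 13/10 = 1.3 Hz.
|f − 153| = 1.3, so f = 153 ± 1.3.

151.7 Hz or 154.3 Hz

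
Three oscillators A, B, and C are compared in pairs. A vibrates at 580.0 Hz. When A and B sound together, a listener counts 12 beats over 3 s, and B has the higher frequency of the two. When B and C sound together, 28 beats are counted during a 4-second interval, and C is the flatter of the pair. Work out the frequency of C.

577 Hz

A–B: Beat frequency = 12/3 = 4 Hz.
B is above A, so f_B = 580.0 + 4 = 584 Hz.
B–C: Beat frequency = 28/4 = 7 Hz.
C is below B, so f_C = 584 − 7 = 577 Hz.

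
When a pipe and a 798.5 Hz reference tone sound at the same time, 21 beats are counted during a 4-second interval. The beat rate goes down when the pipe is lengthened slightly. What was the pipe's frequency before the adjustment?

Beat frequency = 21/4 = 5.25 Hz.
|f − 798.5| = 5.25, so the pipe was at either 793.25 Hz or 803.75 Hz.
A longer pipe has a lower fundamental; the adjustment lowers the pipe's frequency.
The beat rate fell, so the adjustment moved the pipe toward 798.5 Hz — it must have started above the reference.

803.75 Hz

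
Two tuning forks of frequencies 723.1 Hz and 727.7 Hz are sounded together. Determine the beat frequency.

4.6 Hz

Beats arise from superposition of two nearby frequencies; the beat rate is |f₁ − f₂|.
|723.1 − 727.7| = 4.6 Hz.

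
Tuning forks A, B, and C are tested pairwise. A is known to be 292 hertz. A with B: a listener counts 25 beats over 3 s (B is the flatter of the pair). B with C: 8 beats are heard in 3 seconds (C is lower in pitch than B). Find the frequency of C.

281 Hz

A–B: Beat frequency = 25/3 = 8.3333 Hz.
B is below A, so f_B = 292 − 8.3333 = 283.6667 Hz.
B–C: Beat frequency = 8/3 = 2.6667 Hz.
C is below B, so f_C = 283.6667 − 2.6667 = 281 Hz.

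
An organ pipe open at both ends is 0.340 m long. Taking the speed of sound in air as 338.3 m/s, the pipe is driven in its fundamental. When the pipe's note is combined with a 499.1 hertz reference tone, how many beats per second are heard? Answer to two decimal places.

1.60 Hz

Open pipe: f_n = n·v/(2L) = 1·338.3/(2·0.340) = 497.5000 Hz.
f_beat = |497.5000 − 499.1| = 1.60 Hz.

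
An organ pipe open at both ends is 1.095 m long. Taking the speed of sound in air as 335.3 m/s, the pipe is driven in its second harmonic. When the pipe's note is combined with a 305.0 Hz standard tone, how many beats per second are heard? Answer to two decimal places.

Open pipe: f_n = n·v/(2L) = 2·335.3/(2·1.095) = 306.2100 Hz.
f_beat = |306.2100 − 305.0| = 1.21 Hz.

1.21 Hz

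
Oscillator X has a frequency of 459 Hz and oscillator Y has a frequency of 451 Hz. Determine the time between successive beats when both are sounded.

f_beat = |459 − 451| = 8 Hz.
Beat period T = 1 / f_beat = 1 / 8 s.

0.125 s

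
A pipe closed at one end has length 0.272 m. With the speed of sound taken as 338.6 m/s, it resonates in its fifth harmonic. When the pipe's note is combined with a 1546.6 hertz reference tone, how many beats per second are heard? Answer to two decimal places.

Closed pipe (odd harmonics): f_n = n·v/(4L) = 5·338.6/(4·0.272) = 1556.0662 Hz.
f_beat = |1556.0662 − 1546.6| = 9.47 Hz.

9.47 Hz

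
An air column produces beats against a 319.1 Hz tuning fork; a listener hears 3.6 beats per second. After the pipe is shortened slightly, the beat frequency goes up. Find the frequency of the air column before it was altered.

322.7 Hz

|f − 319.1| = 3.6, so the air column was at either 315.5 Hz or 322.7 Hz.
A shorter pipe has a higher fundamental; the adjustment raises the air column's frequency.
The beat rate rose, so the adjustment moved the air column further from 319.1 Hz — it was already above the reference.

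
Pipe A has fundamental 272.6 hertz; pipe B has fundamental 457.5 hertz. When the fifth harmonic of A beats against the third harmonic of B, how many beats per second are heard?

9.5 Hz

Fifth harmonic of the first: 5·272.6 = 1363.0 Hz.
Third harmonic of the second: 3·457.5 = 1372.5 Hz.
f_beat = |1363.0 − 1372.5| = 9.5 Hz.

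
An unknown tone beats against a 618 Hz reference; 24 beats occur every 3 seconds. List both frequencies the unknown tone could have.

Beat frequency = 24/3 = 8 Hz.
|f − 618| = 8, so f = 618 ± 8.

610 Hz or 626 Hz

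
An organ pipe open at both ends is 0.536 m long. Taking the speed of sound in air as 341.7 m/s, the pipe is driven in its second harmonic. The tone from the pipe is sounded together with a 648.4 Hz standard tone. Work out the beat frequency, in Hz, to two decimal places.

10.90 Hz

Open pipe: f_n = n·v/(2L) = 2·341.7/(2·0.536) = 637.5000 Hz.
f_beat = |637.5000 − 648.4| = 10.90 Hz.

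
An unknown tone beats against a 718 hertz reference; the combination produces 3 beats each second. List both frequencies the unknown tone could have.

715 Hz or 721 Hz

|f − 718| = 3, so f = 718 ± 3.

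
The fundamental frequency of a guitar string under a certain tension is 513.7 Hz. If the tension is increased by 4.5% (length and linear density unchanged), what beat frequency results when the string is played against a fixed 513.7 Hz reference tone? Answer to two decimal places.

11.43 Hz

For a string, f ∝ √T, so the new frequency is 513.7·√1.045 = 525.1311 Hz.
f_beat = |525.1311 − 513.7| = 11.43 Hz.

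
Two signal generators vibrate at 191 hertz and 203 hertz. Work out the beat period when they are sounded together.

f_beat = |191 − 203| = 12 Hz.
Beat period T = 1 / f_beat = 1 / 12 s.

0.083 s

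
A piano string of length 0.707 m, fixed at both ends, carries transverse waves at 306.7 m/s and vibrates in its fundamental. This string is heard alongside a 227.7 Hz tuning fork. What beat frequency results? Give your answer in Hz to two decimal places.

For a string fixed at both ends, f_n = n·v/(2L) = 1·306.7/(2·0.707) = 216.9024 Hz.
f_beat = |216.9024 − 227.7| = 10.80 Hz.

10.80 Hz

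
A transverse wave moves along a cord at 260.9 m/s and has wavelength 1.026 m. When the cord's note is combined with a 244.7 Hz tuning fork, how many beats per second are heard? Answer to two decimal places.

9.59 Hz

Source frequency f = v/λ = 260.9/1.026 = 254.2885 Hz.
f_beat = |254.2885 − 244.7| = 9.59 Hz.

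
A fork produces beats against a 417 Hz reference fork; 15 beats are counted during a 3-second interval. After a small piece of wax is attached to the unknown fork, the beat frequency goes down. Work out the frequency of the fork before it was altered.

Beat frequency = 15/3 = 5 Hz.
|f − 417| = 5, so the fork was at either 412 Hz or 422 Hz.
Loading a fork with wax lowers its frequency; the adjustment lowers the fork's frequency.
The beat rate fell, so the adjustment moved the fork toward 417 Hz — it must have started above the reference.

422 Hz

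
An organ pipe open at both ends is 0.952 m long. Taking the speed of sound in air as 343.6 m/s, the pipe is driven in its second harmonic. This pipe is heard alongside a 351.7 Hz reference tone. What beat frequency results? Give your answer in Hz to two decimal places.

Open pipe: f_n = n·v/(2L) = 2·343.6/(2·0.952) = 360.9244 Hz.
f_beat = |360.9244 − 351.7| = 9.22 Hz.

9.22 Hz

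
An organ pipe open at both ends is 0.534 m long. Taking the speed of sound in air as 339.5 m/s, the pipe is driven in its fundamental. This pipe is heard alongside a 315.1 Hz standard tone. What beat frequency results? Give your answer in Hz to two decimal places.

Open pipe: f_n = n·v/(2L) = 1·339.5/(2·0.534) = 317.8839 Hz.
f_beat = |317.8839 − 315.1| = 2.78 Hz.

2.78 Hz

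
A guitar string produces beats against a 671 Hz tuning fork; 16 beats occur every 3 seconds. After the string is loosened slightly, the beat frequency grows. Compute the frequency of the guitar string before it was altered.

665.6667 Hz

Beat frequency = 16/3 = 5.3333 Hz.
|f − 671| = 5.3333, so the guitar string was at either 665.6667 Hz or 676.3333 Hz.
Reducing tension lowers a string's frequency; the adjustment lowers the guitar string's frequency.
The beat rate rose, so the adjustment moved the guitar string further from 671 Hz — it was already below the reference.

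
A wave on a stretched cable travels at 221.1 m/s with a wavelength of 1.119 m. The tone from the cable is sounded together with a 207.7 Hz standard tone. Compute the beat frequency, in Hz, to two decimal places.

Source frequency f = v/λ = 221.1/1.119 = 197.5871 Hz.
f_beat = |197.5871 − 207.7| = 10.11 Hz.

10.11 Hz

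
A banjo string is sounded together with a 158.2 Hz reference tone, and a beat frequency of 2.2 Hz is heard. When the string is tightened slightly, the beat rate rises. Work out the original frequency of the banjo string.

160.4 Hz

|f − 158.2| = 2.2, so the banjo string was at either 156 Hz or 160.4 Hz.
Increasing tension raises a string's frequency; the adjustment raises the banjo string's frequency.
The beat rate rose, so the adjustment moved the banjo string further from 158.2 Hz — it was already above the reference.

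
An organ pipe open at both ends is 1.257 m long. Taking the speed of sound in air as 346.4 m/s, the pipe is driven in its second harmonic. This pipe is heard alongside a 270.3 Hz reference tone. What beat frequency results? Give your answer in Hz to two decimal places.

Open pipe: f_n = n·v/(2L) = 2·346.4/(2·1.257) = 275.5768 Hz.
f_beat = |275.5768 − 270.3| = 5.28 Hz.

5.28 Hz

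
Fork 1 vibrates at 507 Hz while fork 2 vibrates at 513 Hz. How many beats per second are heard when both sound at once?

6 Hz

The beat frequency equals the magnitude of the frequency difference.
|507 − 513| = 6 Hz.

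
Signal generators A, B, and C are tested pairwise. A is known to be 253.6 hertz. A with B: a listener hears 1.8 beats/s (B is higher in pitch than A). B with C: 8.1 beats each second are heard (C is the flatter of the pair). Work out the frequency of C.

B is above A, so f_B = 253.6 + 1.8 = 255.4 Hz.
C is below B, so f_C = 255.4 − 8.1 = 247.3 Hz.

247.3 Hz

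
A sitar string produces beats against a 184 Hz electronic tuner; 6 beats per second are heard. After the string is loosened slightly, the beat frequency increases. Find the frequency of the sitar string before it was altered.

178 Hz

|f − 184| = 6, so the sitar string was at either 178 Hz or 190 Hz.
Reducing tension lowers a string's frequency; the adjustment lowers the sitar string's frequency.
The beat rate rose, so the adjustment moved the sitar string further from 184 Hz — it was already below the reference.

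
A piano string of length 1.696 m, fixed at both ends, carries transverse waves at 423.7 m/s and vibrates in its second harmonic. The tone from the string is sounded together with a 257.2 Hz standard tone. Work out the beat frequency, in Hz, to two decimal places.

7.38 Hz

For a string fixed at both ends, f_n = n·v/(2L) = 2·423.7/(2·1.696) = 249.8231 Hz.
f_beat = |249.8231 − 257.2| = 7.38 Hz.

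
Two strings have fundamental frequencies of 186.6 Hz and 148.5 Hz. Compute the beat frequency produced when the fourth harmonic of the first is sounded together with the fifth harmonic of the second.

Fourth harmonic of the first: 4·186.6 = 746.4 Hz.
Fifth harmonic of the second: 5·148.5 = 742.5 Hz.
f_beat = |746.4 − 742.5| = 3.9 Hz.

3.9 Hz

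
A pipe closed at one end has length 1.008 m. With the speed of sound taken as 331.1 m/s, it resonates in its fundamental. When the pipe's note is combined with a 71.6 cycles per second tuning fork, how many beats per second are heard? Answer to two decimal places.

10.52 Hz

Closed pipe (odd harmonics): f_n = n·v/(4L) = 1·331.1/(4·1.008) = 82.1181 Hz.
f_beat = |82.1181 − 71.6| = 10.52 Hz.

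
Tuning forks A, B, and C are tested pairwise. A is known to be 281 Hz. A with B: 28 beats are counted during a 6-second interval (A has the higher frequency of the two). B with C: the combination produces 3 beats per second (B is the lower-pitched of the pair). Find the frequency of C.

279.3333 Hz

A–B: Beat frequency = 28/6 = 4.6667 Hz.
B is below A, so f_B = 281 − 4.6667 = 276.3333 Hz.
C is above B, so f_C = 276.3333 + 3 = 279.3333 Hz.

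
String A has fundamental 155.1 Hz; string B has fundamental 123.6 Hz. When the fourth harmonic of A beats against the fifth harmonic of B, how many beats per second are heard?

2.4 Hz

Fourth harmonic of the first: 4·155.1 = 620.4 Hz.
Fifth harmonic of the second: 5·123.6 = 618.0 Hz.
f_beat = |620.4 − 618.0| = 2.4 Hz.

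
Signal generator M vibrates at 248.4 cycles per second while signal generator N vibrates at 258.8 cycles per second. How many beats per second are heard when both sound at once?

10.4 Hz

f_beat = |f₁ − f₂|.
|248.4 − 258.8| = 10.4 Hz.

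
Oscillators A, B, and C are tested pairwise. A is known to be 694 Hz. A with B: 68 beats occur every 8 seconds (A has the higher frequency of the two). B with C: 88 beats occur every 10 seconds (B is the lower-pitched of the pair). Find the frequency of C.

A–B: Beat frequency = 68/8 = 8.5 Hz.
B is below A, so f_B = 694 − 8.5 = 685.5 Hz.
B–C: Beat frequency = 88/10 = 8.8 Hz.
C is above B, so f_C = 685.5 + 8.8 = 694.3 Hz.

694.3 Hz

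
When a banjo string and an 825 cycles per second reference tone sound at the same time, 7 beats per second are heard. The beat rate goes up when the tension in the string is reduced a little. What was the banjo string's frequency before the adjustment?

818 Hz

|f − 825| = 7, so the banjo string was at either 818 Hz or 832 Hz.
Lower tension means lower frequency; the adjustment lowers the banjo string's frequency.
The beat rate rose, so the adjustment moved the banjo string further from 825 Hz — it was already below the reference.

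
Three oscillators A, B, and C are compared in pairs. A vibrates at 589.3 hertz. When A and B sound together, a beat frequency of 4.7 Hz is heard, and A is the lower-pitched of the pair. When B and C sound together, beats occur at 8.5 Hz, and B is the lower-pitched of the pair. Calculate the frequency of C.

602.5 Hz

B is above A, so f_B = 589.3 + 4.7 = 594 Hz.
C is above B, so f_C = 594 + 8.5 = 602.5 Hz.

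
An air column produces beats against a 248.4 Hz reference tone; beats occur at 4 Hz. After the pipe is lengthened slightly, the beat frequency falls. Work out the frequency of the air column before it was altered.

252.4 Hz

|f − 248.4| = 4, so the air column was at either 244.4 Hz or 252.4 Hz.
A longer pipe has a lower fundamental; the adjustment lowers the air column's frequency.
The beat rate fell, so the adjustment moved the air column toward 248.4 Hz — it must have started above the reference.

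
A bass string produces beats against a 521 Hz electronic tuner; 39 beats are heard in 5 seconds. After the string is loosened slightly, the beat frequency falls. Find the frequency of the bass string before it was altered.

528.8 Hz

Beat frequency = 39/5 = 7.8 Hz.
|f − 521| = 7.8, so the bass string was at either 513.2 Hz or 528.8 Hz.
Reducing tension lowers a string's frequency; the adjustment lowers the bass string's frequency.
The beat rate fell, so the adjustment moved the bass string toward 521 Hz — it must have started above the reference.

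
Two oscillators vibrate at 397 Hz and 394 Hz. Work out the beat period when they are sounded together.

0.333 s

f_beat = |397 − 394| = 3 Hz.
Beat period T = 1 / f_beat = 1 / 3 s.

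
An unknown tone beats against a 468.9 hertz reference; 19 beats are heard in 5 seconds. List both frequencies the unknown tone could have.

Beat frequency = 19/5 = 3.8 Hz.
|f − 468.9| = 3.8, so f = 468.9 ± 3.8.

465.1 Hz or 472.7 Hz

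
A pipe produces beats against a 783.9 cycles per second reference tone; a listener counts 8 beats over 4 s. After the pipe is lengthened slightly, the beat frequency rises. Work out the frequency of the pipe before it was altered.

Beat frequency = 8/4 = 2 Hz.
|f − 783.9| = 2, so the pipe was at either 781.9 Hz or 785.9 Hz.
A longer pipe has a lower fundamental; the adjustment lowers the pipe's frequency.
The beat rate rose, so the adjustment moved the pipe further from 783.9 Hz — it was already below the reference.

781.9 Hz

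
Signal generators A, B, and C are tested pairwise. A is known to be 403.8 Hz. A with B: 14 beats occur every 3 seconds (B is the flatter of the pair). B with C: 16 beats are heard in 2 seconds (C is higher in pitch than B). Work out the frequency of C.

407.1333 Hz

A–B: Beat frequency = 14/3 = 4.6667 Hz.
B is below A, so f_B = 403.8 − 4.6667 = 399.1333 Hz.
B–C: Beat frequency = 16/2 = 8 Hz.
C is above B, so f_C = 399.1333 + 8 = 407.1333 Hz.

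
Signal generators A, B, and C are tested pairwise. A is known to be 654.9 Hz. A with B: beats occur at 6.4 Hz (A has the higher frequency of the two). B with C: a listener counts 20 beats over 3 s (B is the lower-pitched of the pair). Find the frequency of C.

B is below A, so f_B = 654.9 − 6.4 = 648.5 Hz.
B–C: Beat frequency = 20/3 = 6.6667 Hz.
C is above B, so f_C = 648.5 + 6.6667 = 655.1667 Hz.

655.1667 Hz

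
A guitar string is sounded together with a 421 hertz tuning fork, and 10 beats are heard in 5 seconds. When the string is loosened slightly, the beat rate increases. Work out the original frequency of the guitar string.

419 Hz

Beat frequency = 10/5 = 2 Hz.
|f − 421| = 2, so the guitar string was at either 419 Hz or 423 Hz.
Reducing tension lowers a string's frequency; the adjustment lowers the guitar string's frequency.
The beat rate rose, so the adjustment moved the guitar string further from 421 Hz — it was already below the reference.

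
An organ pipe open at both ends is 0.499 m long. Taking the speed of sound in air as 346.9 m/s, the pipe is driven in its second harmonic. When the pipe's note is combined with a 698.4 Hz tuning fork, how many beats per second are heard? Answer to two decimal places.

3.21 Hz

Open pipe: f_n = n·v/(2L) = 2·346.9/(2·0.499) = 695.1904 Hz.
f_beat = |695.1904 − 698.4| = 3.21 Hz.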